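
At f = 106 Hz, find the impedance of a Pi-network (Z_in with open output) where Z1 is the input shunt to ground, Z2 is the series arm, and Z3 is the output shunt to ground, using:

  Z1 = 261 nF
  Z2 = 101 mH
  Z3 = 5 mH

Step 1 — Angular frequency: ω = 2π·f = 2π·106 = 666 rad/s.
Step 2 — Component impedances:
  Z1: Z = 1/(jωC) = -j/(ω·C) = 0 - j5753 Ω
  Z2: Z = jωL = j·666·0.101 = 0 + j67.27 Ω
  Z3: Z = jωL = j·666·0.005 = 0 + j3.33 Ω
Step 3 — With open output, the series arm Z2 and the output shunt Z3 appear in series to ground: Z2 + Z3 = 0 + j70.6 Ω.
Step 4 — Parallel with input shunt Z1: Z_in = Z1 || (Z2 + Z3) = 0 + j71.48 Ω = 71.48∠90.0° Ω.

Z = 0 + j71.48 Ω = 71.48∠90.0° Ω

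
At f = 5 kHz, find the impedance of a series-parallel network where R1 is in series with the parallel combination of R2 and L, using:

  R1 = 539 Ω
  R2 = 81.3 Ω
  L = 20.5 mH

Step 1 — Angular frequency: ω = 2π·f = 2π·5000 = 3.142e+04 rad/s.
Step 2 — Component impedances:
  R1: Z = R = 539 Ω
  R2: Z = R = 81.3 Ω
  L: Z = jωL = j·3.142e+04·0.0205 = 0 + j644 Ω
Step 3 — Parallel branch: R2 || L = 1/(1/R2 + 1/L) = 80.02 + j10.1 Ω.
Step 4 — Series with R1: Z_total = R1 + (R2 || L) = 619 + j10.1 Ω = 619.1∠0.9° Ω.

Z = 619 + j10.1 Ω = 619.1∠0.9° Ω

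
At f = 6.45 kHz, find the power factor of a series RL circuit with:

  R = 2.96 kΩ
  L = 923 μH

Step 1 — Angular frequency: ω = 2π·f = 2π·6450 = 4.053e+04 rad/s.
Step 2 — Component impedances:
  R: Z = R = 2960 Ω
  L: Z = jωL = j·4.053e+04·0.000923 = 0 + j37.41 Ω
Step 3 — Series combination: Z_total = R + L = 2960 + j37.41 Ω = 2960∠0.7° Ω.
Step 4 — Power factor: PF = cos(φ) = Re(Z)/|Z| = 2960/2960.2 = 0.9999.
Step 5 — Type: Im(Z) = 37.41 ⇒ lagging (phase φ = 0.7°).

PF = 0.9999 (lagging, φ = 0.7°)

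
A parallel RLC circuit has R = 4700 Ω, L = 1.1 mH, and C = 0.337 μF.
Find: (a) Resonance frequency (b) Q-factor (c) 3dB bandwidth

Step 1 — Resonance: ω₀ = 1/√(LC) = 1/√(0.0011·3.37e-07) = 5.194e+04 rad/s.
Step 2 — f₀ = ω₀/(2π) = 8266 Hz.
Step 3 — Parallel Q: Q = R/(ω₀L) = 4700/(5.194e+04·0.0011) = 82.27.
Step 4 — Bandwidth: Δω = ω₀/Q = 631.4 rad/s; BW = Δω/(2π) = 100.5 Hz.

(a) f₀ = 8266 Hz  (b) Q = 82.27  (c) BW = 100.5 Hz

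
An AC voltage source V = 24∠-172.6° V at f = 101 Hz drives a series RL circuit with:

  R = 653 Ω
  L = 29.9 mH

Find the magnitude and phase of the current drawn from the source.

Step 1 — Angular frequency: ω = 2π·f = 2π·101 = 634.6 rad/s.
Step 2 — Component impedances:
  R: Z = R = 653 Ω
  L: Z = jωL = j·634.6·0.0299 = 0 + j18.97 Ω
Step 3 — Series combination: Z_total = R + L = 653 + j18.97 Ω = 653.3∠1.7° Ω.
Step 4 — Source phasor: V = 24∠-172.6° V = -23.8 - j3.091 V.
Step 5 — Ohm's law: I = V / Z_total = (-23.8 - j3.091) / (653 + j18.97) = -0.03655 - j0.003672 A.
Step 6 — Convert to polar: |I| = 0.03674 A, ∠I = -174.3°.

I = 0.03674∠-174.3° A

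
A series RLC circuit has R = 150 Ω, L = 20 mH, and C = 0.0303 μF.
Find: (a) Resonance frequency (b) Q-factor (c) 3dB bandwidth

Step 1 — Resonance: ω₀ = 1/√(LC) = 1/√(0.02·3.03e-08) = 4.062e+04 rad/s.
Step 2 — f₀ = ω₀/(2π) = 6465 Hz.
Step 3 — Series Q: Q = ω₀L/R = 4.062e+04·0.02/150 = 5.416.
Step 4 — Bandwidth: Δω = ω₀/Q = 7500 rad/s; BW = Δω/(2π) = 1194 Hz.

(a) f₀ = 6465 Hz  (b) Q = 5.416  (c) BW = 1194 Hz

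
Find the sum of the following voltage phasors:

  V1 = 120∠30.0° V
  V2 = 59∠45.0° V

Step 1 — Convert each phasor to rectangular form:
  V1 = 120·(cos(30.0°) + j·sin(30.0°)) = 103.9 + j60 V
  V2 = 59·(cos(45.0°) + j·sin(45.0°)) = 41.72 + j41.72 V
Step 2 — Sum components: V_total = 145.6 + j101.7 V.
Step 3 — Convert to polar: |V_total| = 177.6 V, ∠V_total = 34.9°.

V_total = 177.6∠34.9° V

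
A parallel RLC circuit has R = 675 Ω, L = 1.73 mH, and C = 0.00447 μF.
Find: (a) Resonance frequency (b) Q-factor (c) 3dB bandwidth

Step 1 — Resonance: ω₀ = 1/√(LC) = 1/√(0.00173·4.47e-09) = 3.596e+05 rad/s.
Step 2 — f₀ = ω₀/(2π) = 5.723e+04 Hz.
Step 3 — Parallel Q: Q = R/(ω₀L) = 675/(3.596e+05·0.00173) = 1.085.
Step 4 — Bandwidth: Δω = ω₀/Q = 3.314e+05 rad/s; BW = Δω/(2π) = 5.275e+04 Hz.

(a) f₀ = 5.723e+04 Hz  (b) Q = 1.085  (c) BW = 5.275e+04 Hz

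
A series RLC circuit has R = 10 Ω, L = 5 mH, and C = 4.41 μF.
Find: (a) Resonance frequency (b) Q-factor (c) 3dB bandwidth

Step 1 — Resonance condition Im(Z)=0 gives ω₀ = 1/√(LC).
Step 2 — ω₀ = 1/√(0.005·4.41e-06) = 6734 rad/s.
Step 3 — f₀ = ω₀/(2π) = 1072 Hz.
Step 4 — Series Q: Q = ω₀L/R = 6734·0.005/10 = 3.367.
Step 5 — 3dB bandwidth: Δω = ω₀/Q = 2000 rad/s; BW = Δω/(2π) = 318.3 Hz.

(a) f₀ = 1072 Hz  (b) Q = 3.367  (c) BW = 318.3 Hz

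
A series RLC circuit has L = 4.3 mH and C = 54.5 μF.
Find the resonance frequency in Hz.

Step 1 — Resonance condition Im(Z)=0 gives ω₀ = 1/√(LC).
Step 2 — ω₀ = 1/√(0.0043·5.45e-05) = 2066 rad/s.
Step 3 — f₀ = ω₀/(2π) = 328.8 Hz.

f₀ = 328.8 Hz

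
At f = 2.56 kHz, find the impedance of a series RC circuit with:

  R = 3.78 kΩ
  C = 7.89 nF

Step 1 — Angular frequency: ω = 2π·f = 2π·2560 = 1.608e+04 rad/s.
Step 2 — Component impedances:
  R: Z = R = 3780 Ω
  C: Z = 1/(jωC) = -j/(ω·C) = 0 - j7880 Ω
Step 3 — Series combination: Z_total = R + C = 3780 - j7880 Ω = 8739∠-64.4° Ω.

Z = 3780 - j7880 Ω = 8739∠-64.4° Ω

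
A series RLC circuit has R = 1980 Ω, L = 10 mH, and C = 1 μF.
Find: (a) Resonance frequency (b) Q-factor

Step 1 — Resonance condition Im(Z)=0 gives ω₀ = 1/√(LC).
Step 2 — ω₀ = 1/√(0.01·1e-06) = 1e+04 rad/s.
Step 3 — f₀ = ω₀/(2π) = 1592 Hz.
Step 4 — Series Q: Q = ω₀L/R = 1e+04·0.01/1980 = 0.05051.

(a) f₀ = 1592 Hz  (b) Q = 0.05051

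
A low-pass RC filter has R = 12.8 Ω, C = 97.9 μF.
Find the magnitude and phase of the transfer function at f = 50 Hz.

Step 1 — Angular frequency: ω = 2π·50 = 314.2 rad/s.
Step 2 — Transfer function: H(jω) = 1/(1 + jωRC).
Step 3 — Denominator: 1 + jωRC = 1 + j·314.2·12.8·9.79e-05 = 1 + j0.3937.
Step 4 — H = 0.8658 - j0.3409.
Step 5 — Magnitude: |H| = 0.9305 (-0.6 dB); phase: φ = -21.5°.

|H| = 0.9305 (-0.6 dB), φ = -21.5°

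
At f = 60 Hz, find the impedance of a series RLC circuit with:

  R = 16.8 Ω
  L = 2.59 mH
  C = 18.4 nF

Step 1 — Angular frequency: ω = 2π·f = 2π·60 = 377 rad/s.
Step 2 — Component impedances:
  R: Z = R = 16.8 Ω
  L: Z = jωL = j·377·0.00259 = 0 + j0.9764 Ω
  C: Z = 1/(jωC) = -j/(ω·C) = 0 - j1.442e+05 Ω
Step 3 — Series combination: Z_total = R + L + C = 16.8 - j1.442e+05 Ω = 1.442e+05∠-90.0° Ω.

Z = 16.8 - j1.442e+05 Ω = 1.442e+05∠-90.0° Ω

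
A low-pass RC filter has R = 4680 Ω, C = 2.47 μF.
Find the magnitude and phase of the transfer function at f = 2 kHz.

Step 1 — Angular frequency: ω = 2π·2000 = 1.257e+04 rad/s.
Step 2 — Transfer function: H(jω) = 1/(1 + jωRC).
Step 3 — Denominator: 1 + jωRC = 1 + j·1.257e+04·4680·2.47e-06 = 1 + j145.3.
Step 4 — H = 4.739e-05 - j0.006884.
Step 5 — Magnitude: |H| = 0.006884 (-43.2 dB); phase: φ = -89.6°.

|H| = 0.006884 (-43.2 dB), φ = -89.6°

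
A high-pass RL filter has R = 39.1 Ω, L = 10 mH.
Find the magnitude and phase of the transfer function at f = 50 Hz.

Step 1 — Angular frequency: ω = 2π·50 = 314.2 rad/s.
Step 2 — Transfer function: H(jω) = jωL/(R + jωL).
Step 3 — Numerator jωL = j·3.142; denominator R + jωL = 39.1 + j3.142.
Step 4 — H = 0.006414 + j0.07983.
Step 5 — Magnitude: |H| = 0.08009 (-21.9 dB); phase: φ = 85.4°.

|H| = 0.08009 (-21.9 dB), φ = 85.4°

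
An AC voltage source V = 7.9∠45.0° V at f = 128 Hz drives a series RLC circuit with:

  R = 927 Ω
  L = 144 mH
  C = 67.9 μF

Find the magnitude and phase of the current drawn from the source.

Step 1 — Angular frequency: ω = 2π·f = 2π·128 = 804.2 rad/s.
Step 2 — Component impedances:
  R: Z = R = 927 Ω
  L: Z = jωL = j·804.2·0.144 = 0 + j115.8 Ω
  C: Z = 1/(jωC) = -j/(ω·C) = 0 - j18.31 Ω
Step 3 — Series combination: Z_total = R + L + C = 927 + j97.5 Ω = 932.1∠6.0° Ω.
Step 4 — Source phasor: V = 7.9∠45.0° V = 5.586 + j5.586 V.
Step 5 — Ohm's law: I = V / Z_total = (5.586 + j5.586) / (927 + j97.5) = 0.006587 + j0.005333 A.
Step 6 — Convert to polar: |I| = 0.008475 A, ∠I = 39.0°.

I = 0.008475∠39.0° A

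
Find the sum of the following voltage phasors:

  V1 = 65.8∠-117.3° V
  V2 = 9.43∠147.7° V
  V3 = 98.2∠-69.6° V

Step 1 — Convert each phasor to rectangular form:
  V1 = 65.8·(cos(-117.3°) + j·sin(-117.3°)) = -30.18 - j58.47 V
  V2 = 9.43·(cos(147.7°) + j·sin(147.7°)) = -7.971 + j5.039 V
  V3 = 98.2·(cos(-69.6°) + j·sin(-69.6°)) = 34.23 - j92.04 V
Step 2 — Sum components: V_total = -3.92 - j145.5 V.
Step 3 — Convert to polar: |V_total| = 145.5 V, ∠V_total = -91.5°.

V_total = 145.5∠-91.5° V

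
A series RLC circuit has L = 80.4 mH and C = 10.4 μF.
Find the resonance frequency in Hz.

Step 1 — Resonance condition Im(Z)=0 gives ω₀ = 1/√(LC).
Step 2 — ω₀ = 1/√(0.0804·1.04e-05) = 1094 rad/s.
Step 3 — f₀ = ω₀/(2π) = 174.1 Hz.

f₀ = 174.1 Hz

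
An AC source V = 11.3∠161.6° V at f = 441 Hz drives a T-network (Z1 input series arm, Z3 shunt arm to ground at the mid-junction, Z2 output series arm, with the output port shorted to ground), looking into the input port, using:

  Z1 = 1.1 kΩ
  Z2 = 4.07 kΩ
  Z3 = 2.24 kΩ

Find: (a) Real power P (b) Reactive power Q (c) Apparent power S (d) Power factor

Step 1 — Angular frequency: ω = 2π·f = 2π·441 = 2771 rad/s.
Step 2 — Component impedances:
  Z1: Z = R = 1100 Ω
  Z2: Z = R = 4070 Ω
  Z3: Z = R = 2240 Ω
Step 3 — With the output port shorted to ground, the output series arm Z2 runs from the junction to ground; the shunt arm Z3 also runs from the junction to ground. They appear in parallel: Z3 || Z2 = 1445 Ω.
Step 4 — Series with input arm Z1: Z_in = Z1 + (Z3 || Z2) = 2545 Ω = 2545∠0.0° Ω.
Step 5 — Source phasor: V = 11.3∠161.6° V = -10.72 + j3.567 V.
Step 6 — Current: I = V / Z = -0.004213 + j0.001402 A = 0.00444∠161.6° A.
Step 7 — Complex power: S = V·I* = 0.05018 VA.
Step 8 — Real power: P = Re(S) = 0.05018 W.
Step 9 — Reactive power: Q = Im(S) = 0 VAR.
Step 10 — Apparent power: |S| = 0.05018 VA.
Step 11 — Power factor: PF = P/|S| = 1 (unity).

(a) P = 0.05018 W  (b) Q = 0 VAR  (c) S = 0.05018 VA  (d) PF = 1 (unity)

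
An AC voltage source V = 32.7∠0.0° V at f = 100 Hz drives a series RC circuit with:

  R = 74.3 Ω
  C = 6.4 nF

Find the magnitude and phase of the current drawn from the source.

Step 1 — Angular frequency: ω = 2π·f = 2π·100 = 628.3 rad/s.
Step 2 — Component impedances:
  R: Z = R = 74.3 Ω
  C: Z = 1/(jωC) = -j/(ω·C) = 0 - j2.487e+05 Ω
Step 3 — Series combination: Z_total = R + C = 74.3 - j2.487e+05 Ω = 2.487e+05∠-90.0° Ω.
Step 4 — Source phasor: V = 32.7∠0.0° V = 32.7 V.
Step 5 — Ohm's law: I = V / Z_total = (32.7) / (74.3 - j2.487e+05) = 3.929e-08 + j0.0001315 A.
Step 6 — Convert to polar: |I| = 0.0001315 A, ∠I = 90.0°.

I = 0.0001315∠90.0° A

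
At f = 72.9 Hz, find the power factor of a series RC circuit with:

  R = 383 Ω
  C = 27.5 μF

Step 1 — Angular frequency: ω = 2π·f = 2π·72.9 = 458 rad/s.
Step 2 — Component impedances:
  R: Z = R = 383 Ω
  C: Z = 1/(jωC) = -j/(ω·C) = 0 - j79.39 Ω
Step 3 — Series combination: Z_total = R + C = 383 - j79.39 Ω = 391.1∠-11.7° Ω.
Step 4 — Power factor: PF = cos(φ) = Re(Z)/|Z| = 383/391.14 = 0.9792.
Step 5 — Type: Im(Z) = -79.39 ⇒ leading (phase φ = -11.7°).

PF = 0.9792 (leading, φ = -11.7°)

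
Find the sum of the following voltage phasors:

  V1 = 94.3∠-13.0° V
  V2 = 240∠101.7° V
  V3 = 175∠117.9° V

Step 1 — Convert each phasor to rectangular form:
  V1 = 94.3·(cos(-13.0°) + j·sin(-13.0°)) = 91.88 - j21.21 V
  V2 = 240·(cos(101.7°) + j·sin(101.7°)) = -48.67 + j235 V
  V3 = 175·(cos(117.9°) + j·sin(117.9°)) = -81.89 + j154.7 V
Step 2 — Sum components: V_total = -38.67 + j368.5 V.
Step 3 — Convert to polar: |V_total| = 370.5 V, ∠V_total = 96.0°.

V_total = 370.5∠96.0° V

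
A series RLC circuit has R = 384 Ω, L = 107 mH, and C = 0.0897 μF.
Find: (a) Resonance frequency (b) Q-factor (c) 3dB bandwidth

Step 1 — Resonance: ω₀ = 1/√(LC) = 1/√(0.107·8.97e-08) = 1.021e+04 rad/s.
Step 2 — f₀ = ω₀/(2π) = 1625 Hz.
Step 3 — Series Q: Q = ω₀L/R = 1.021e+04·0.107/384 = 2.844.
Step 4 — Bandwidth: Δω = ω₀/Q = 3589 rad/s; BW = Δω/(2π) = 571.2 Hz.

(a) f₀ = 1625 Hz  (b) Q = 2.844  (c) BW = 571.2 Hz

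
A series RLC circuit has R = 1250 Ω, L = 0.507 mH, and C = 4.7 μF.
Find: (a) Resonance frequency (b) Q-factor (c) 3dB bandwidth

Step 1 — Resonance: ω₀ = 1/√(LC) = 1/√(0.000507·4.7e-06) = 2.049e+04 rad/s.
Step 2 — f₀ = ω₀/(2π) = 3260 Hz.
Step 3 — Series Q: Q = ω₀L/R = 2.049e+04·0.000507/1250 = 0.008309.
Step 4 — Bandwidth: Δω = ω₀/Q = 2.465e+06 rad/s; BW = Δω/(2π) = 3.924e+05 Hz.

(a) f₀ = 3260 Hz  (b) Q = 0.008309  (c) BW = 3.924e+05 Hz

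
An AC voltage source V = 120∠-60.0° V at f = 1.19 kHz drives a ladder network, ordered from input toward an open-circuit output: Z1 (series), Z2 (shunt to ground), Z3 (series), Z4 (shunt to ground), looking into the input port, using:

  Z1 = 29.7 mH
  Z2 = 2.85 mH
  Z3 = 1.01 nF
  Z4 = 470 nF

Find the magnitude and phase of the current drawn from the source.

Step 1 — Angular frequency: ω = 2π·f = 2π·1190 = 7477 rad/s.
Step 2 — Component impedances:
  Z1: Z = jωL = j·7477·0.0297 = 0 + j222.1 Ω
  Z2: Z = jωL = j·7477·0.00285 = 0 + j21.31 Ω
  Z3: Z = 1/(jωC) = -j/(ω·C) = 0 - j1.324e+05 Ω
  Z4: Z = 1/(jωC) = -j/(ω·C) = 0 - j284.6 Ω
Step 3 — Ladder network (open output): work backward from the far end, alternating series and parallel combinations. Z_in = 0 + j243.4 Ω = 243.4∠90.0° Ω.
Step 4 — Source phasor: V = 120∠-60.0° V = 60 - j103.9 V.
Step 5 — Ohm's law: I = V / Z_total = (60 - j103.9) / (0 + j243.4) = -0.427 - j0.2465 A.
Step 6 — Convert to polar: |I| = 0.4931 A, ∠I = -150.0°.

I = 0.4931∠-150.0° A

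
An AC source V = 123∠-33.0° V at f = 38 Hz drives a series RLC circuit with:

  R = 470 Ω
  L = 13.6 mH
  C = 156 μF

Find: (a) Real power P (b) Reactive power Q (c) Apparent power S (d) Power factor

Step 1 — Angular frequency: ω = 2π·f = 2π·38 = 238.8 rad/s.
Step 2 — Component impedances:
  R: Z = R = 470 Ω
  L: Z = jωL = j·238.8·0.0136 = 0 + j3.247 Ω
  C: Z = 1/(jωC) = -j/(ω·C) = 0 - j26.85 Ω
Step 3 — Series combination: Z_total = R + L + C = 470 - j23.6 Ω = 470.6∠-2.9° Ω.
Step 4 — Source phasor: V = 123∠-33.0° V = 103.2 - j66.99 V.
Step 5 — Current: I = V / Z = 0.2261 - j0.1312 A = 0.2614∠-30.1° A.
Step 6 — Complex power: S = V·I* = 32.11 - j1.612 VA.
Step 7 — Real power: P = Re(S) = 32.11 W.
Step 8 — Reactive power: Q = Im(S) = -1.612 VAR.
Step 9 — Apparent power: |S| = 32.15 VA.
Step 10 — Power factor: PF = P/|S| = 0.9987 (leading).

(a) P = 32.11 W  (b) Q = -1.612 VAR  (c) S = 32.15 VA  (d) PF = 0.9987 (leading)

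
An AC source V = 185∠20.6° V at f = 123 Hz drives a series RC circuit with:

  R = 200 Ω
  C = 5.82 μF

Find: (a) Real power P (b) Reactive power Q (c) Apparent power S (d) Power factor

Step 1 — Angular frequency: ω = 2π·f = 2π·123 = 772.8 rad/s.
Step 2 — Component impedances:
  R: Z = R = 200 Ω
  C: Z = 1/(jωC) = -j/(ω·C) = 0 - j222.3 Ω
Step 3 — Series combination: Z_total = R + C = 200 - j222.3 Ω = 299∠-48.0° Ω.
Step 4 — Source phasor: V = 185∠20.6° V = 173.2 + j65.09 V.
Step 5 — Current: I = V / Z = 0.2255 + j0.5761 A = 0.6186∠68.6° A.
Step 6 — Complex power: S = V·I* = 76.54 - j85.09 VA.
Step 7 — Real power: P = Re(S) = 76.54 W.
Step 8 — Reactive power: Q = Im(S) = -85.09 VAR.
Step 9 — Apparent power: |S| = 114.4 VA.
Step 10 — Power factor: PF = P/|S| = 0.6688 (leading).

(a) P = 76.54 W  (b) Q = -85.09 VAR  (c) S = 114.4 VA  (d) PF = 0.6688 (leading)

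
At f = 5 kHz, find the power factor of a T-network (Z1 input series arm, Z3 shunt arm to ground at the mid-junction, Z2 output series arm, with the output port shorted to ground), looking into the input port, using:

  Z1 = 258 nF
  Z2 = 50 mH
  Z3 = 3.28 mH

Step 1 — Angular frequency: ω = 2π·f = 2π·5000 = 3.142e+04 rad/s.
Step 2 — Component impedances:
  Z1: Z = 1/(jωC) = -j/(ω·C) = 0 - j123.4 Ω
  Z2: Z = jωL = j·3.142e+04·0.05 = 0 + j1571 Ω
  Z3: Z = jωL = j·3.142e+04·0.00328 = 0 + j103 Ω
Step 3 — With the output port shorted to ground, the output series arm Z2 runs from the junction to ground; the shunt arm Z3 also runs from the junction to ground. They appear in parallel: Z3 || Z2 = 0 + j96.7 Ω.
Step 4 — Series with input arm Z1: Z_in = Z1 + (Z3 || Z2) = 0 - j26.68 Ω = 26.68∠-90.0° Ω.
Step 5 — Power factor: PF = cos(φ) = Re(Z)/|Z| = 0/26.68 = 0.
Step 6 — Type: Im(Z) = -26.68 ⇒ leading (phase φ = -90.0°).

PF = 0 (leading, φ = -90.0°)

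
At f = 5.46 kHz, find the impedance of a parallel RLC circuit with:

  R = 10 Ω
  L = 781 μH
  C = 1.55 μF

Step 1 — Angular frequency: ω = 2π·f = 2π·5460 = 3.431e+04 rad/s.
Step 2 — Component impedances:
  R: Z = R = 10 Ω
  L: Z = jωL = j·3.431e+04·0.000781 = 0 + j26.79 Ω
  C: Z = 1/(jωC) = -j/(ω·C) = 0 - j18.81 Ω
Step 3 — Parallel combination: 1/Z_total = 1/R + 1/L + 1/C; Z_total = 9.755 - j1.546 Ω = 9.877∠-9.0° Ω.

Z = 9.755 - j1.546 Ω = 9.877∠-9.0° Ω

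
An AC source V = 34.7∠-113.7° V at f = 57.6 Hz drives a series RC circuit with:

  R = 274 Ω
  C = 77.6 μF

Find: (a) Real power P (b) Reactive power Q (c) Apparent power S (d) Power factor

Step 1 — Angular frequency: ω = 2π·f = 2π·57.6 = 361.9 rad/s.
Step 2 — Component impedances:
  R: Z = R = 274 Ω
  C: Z = 1/(jωC) = -j/(ω·C) = 0 - j35.61 Ω
Step 3 — Series combination: Z_total = R + C = 274 - j35.61 Ω = 276.3∠-7.4° Ω.
Step 4 — Source phasor: V = 34.7∠-113.7° V = -13.95 - j31.77 V.
Step 5 — Current: I = V / Z = -0.03524 - j0.1205 A = 0.1256∠-106.3° A.
Step 6 — Complex power: S = V·I* = 4.322 - j0.5616 VA.
Step 7 — Real power: P = Re(S) = 4.322 W.
Step 8 — Reactive power: Q = Im(S) = -0.5616 VAR.
Step 9 — Apparent power: |S| = 4.358 VA.
Step 10 — Power factor: PF = P/|S| = 0.9917 (leading).

(a) P = 4.322 W  (b) Q = -0.5616 VAR  (c) S = 4.358 VA  (d) PF = 0.9917 (leading)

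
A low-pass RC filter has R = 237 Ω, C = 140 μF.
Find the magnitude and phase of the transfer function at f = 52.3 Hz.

Step 1 — Angular frequency: ω = 2π·52.3 = 328.6 rad/s.
Step 2 — Transfer function: H(jω) = 1/(1 + jωRC).
Step 3 — Denominator: 1 + jωRC = 1 + j·328.6·237·0.00014 = 1 + j10.9.
Step 4 — H = 0.008342 - j0.09095.
Step 5 — Magnitude: |H| = 0.09133 (-20.8 dB); phase: φ = -84.8°.

|H| = 0.09133 (-20.8 dB), φ = -84.8°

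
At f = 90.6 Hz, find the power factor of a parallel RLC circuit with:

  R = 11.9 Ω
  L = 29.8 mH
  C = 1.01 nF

Step 1 — Angular frequency: ω = 2π·f = 2π·90.6 = 569.3 rad/s.
Step 2 — Component impedances:
  R: Z = R = 11.9 Ω
  L: Z = jωL = j·569.3·0.0298 = 0 + j16.96 Ω
  C: Z = 1/(jωC) = -j/(ω·C) = 0 - j1.739e+06 Ω
Step 3 — Parallel combination: 1/Z_total = 1/R + 1/L + 1/C; Z_total = 7.975 + j5.595 Ω = 9.742∠35.0° Ω.
Step 4 — Power factor: PF = cos(φ) = Re(Z)/|Z| = 7.9754/9.7421 = 0.8187.
Step 5 — Type: Im(Z) = 5.595 ⇒ lagging (phase φ = 35.0°).

PF = 0.8187 (lagging, φ = 35.0°)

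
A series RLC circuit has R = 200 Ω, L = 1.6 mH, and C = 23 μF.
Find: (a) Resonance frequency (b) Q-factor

Step 1 — Resonance condition Im(Z)=0 gives ω₀ = 1/√(LC).
Step 2 — ω₀ = 1/√(0.0016·2.3e-05) = 5213 rad/s.
Step 3 — f₀ = ω₀/(2π) = 829.7 Hz.
Step 4 — Series Q: Q = ω₀L/R = 5213·0.0016/200 = 0.0417.

(a) f₀ = 829.7 Hz  (b) Q = 0.0417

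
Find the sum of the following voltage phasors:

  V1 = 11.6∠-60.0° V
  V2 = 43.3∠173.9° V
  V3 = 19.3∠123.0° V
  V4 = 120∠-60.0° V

Step 1 — Convert each phasor to rectangular form:
  V1 = 11.6·(cos(-60.0°) + j·sin(-60.0°)) = 5.8 - j10.05 V
  V2 = 43.3·(cos(173.9°) + j·sin(173.9°)) = -43.05 + j4.601 V
  V3 = 19.3·(cos(123.0°) + j·sin(123.0°)) = -10.51 + j16.19 V
  V4 = 120·(cos(-60.0°) + j·sin(-60.0°)) = 60 - j103.9 V
Step 2 — Sum components: V_total = 12.23 - j93.18 V.
Step 3 — Convert to polar: |V_total| = 93.98 V, ∠V_total = -82.5°.

V_total = 93.98∠-82.5° V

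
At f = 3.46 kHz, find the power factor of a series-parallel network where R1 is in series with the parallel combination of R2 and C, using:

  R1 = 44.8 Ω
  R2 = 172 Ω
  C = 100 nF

Step 1 — Angular frequency: ω = 2π·f = 2π·3460 = 2.174e+04 rad/s.
Step 2 — Component impedances:
  R1: Z = R = 44.8 Ω
  R2: Z = R = 172 Ω
  C: Z = 1/(jωC) = -j/(ω·C) = 0 - j460 Ω
Step 3 — Parallel branch: R2 || C = 1/(1/R2 + 1/C) = 150.9 - j56.43 Ω.
Step 4 — Series with R1: Z_total = R1 + (R2 || C) = 195.7 - j56.43 Ω = 203.7∠-16.1° Ω.
Step 5 — Power factor: PF = cos(φ) = Re(Z)/|Z| = 195.7/203.67 = 0.9609.
Step 6 — Type: Im(Z) = -56.43 ⇒ leading (phase φ = -16.1°).

PF = 0.9609 (leading, φ = -16.1°)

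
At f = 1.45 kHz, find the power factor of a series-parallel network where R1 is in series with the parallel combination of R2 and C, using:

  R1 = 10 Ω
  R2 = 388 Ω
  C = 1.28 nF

Step 1 — Angular frequency: ω = 2π·f = 2π·1450 = 9111 rad/s.
Step 2 — Component impedances:
  R1: Z = R = 10 Ω
  R2: Z = R = 388 Ω
  C: Z = 1/(jωC) = -j/(ω·C) = 0 - j8.575e+04 Ω
Step 3 — Parallel branch: R2 || C = 1/(1/R2 + 1/C) = 388 - j1.756 Ω.
Step 4 — Series with R1: Z_total = R1 + (R2 || C) = 398 - j1.756 Ω = 398∠-0.3° Ω.
Step 5 — Power factor: PF = cos(φ) = Re(Z)/|Z| = 398/398 = 1.
Step 6 — Type: Im(Z) = -1.756 ⇒ leading (phase φ = -0.3°).

PF = 1 (leading, φ = -0.3°)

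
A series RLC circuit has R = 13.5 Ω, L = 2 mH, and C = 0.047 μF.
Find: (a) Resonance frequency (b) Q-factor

Step 1 — Resonance condition Im(Z)=0 gives ω₀ = 1/√(LC).
Step 2 — ω₀ = 1/√(0.002·4.7e-08) = 1.031e+05 rad/s.
Step 3 — f₀ = ω₀/(2π) = 1.642e+04 Hz.
Step 4 — Series Q: Q = ω₀L/R = 1.031e+05·0.002/13.5 = 15.28.

(a) f₀ = 1.642e+04 Hz  (b) Q = 15.28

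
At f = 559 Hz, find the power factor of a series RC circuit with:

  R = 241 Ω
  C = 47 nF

Step 1 — Angular frequency: ω = 2π·f = 2π·559 = 3512 rad/s.
Step 2 — Component impedances:
  R: Z = R = 241 Ω
  C: Z = 1/(jωC) = -j/(ω·C) = 0 - j6058 Ω
Step 3 — Series combination: Z_total = R + C = 241 - j6058 Ω = 6063∠-87.7° Ω.
Step 4 — Power factor: PF = cos(φ) = Re(Z)/|Z| = 241/6063 = 0.03975.
Step 5 — Type: Im(Z) = -6058 ⇒ leading (phase φ = -87.7°).

PF = 0.03975 (leading, φ = -87.7°)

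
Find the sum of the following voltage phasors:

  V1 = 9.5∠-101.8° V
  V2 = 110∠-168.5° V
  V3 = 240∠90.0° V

Step 1 — Convert each phasor to rectangular form:
  V1 = 9.5·(cos(-101.8°) + j·sin(-101.8°)) = -1.943 - j9.299 V
  V2 = 110·(cos(-168.5°) + j·sin(-168.5°)) = -107.8 - j21.93 V
  V3 = 240·(cos(90.0°) + j·sin(90.0°)) = 0 + j240 V
Step 2 — Sum components: V_total = -109.7 + j208.8 V.
Step 3 — Convert to polar: |V_total| = 235.9 V, ∠V_total = 117.7°.

V_total = 235.9∠117.7° V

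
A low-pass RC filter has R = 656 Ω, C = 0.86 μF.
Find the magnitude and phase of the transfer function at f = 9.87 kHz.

Step 1 — Angular frequency: ω = 2π·9870 = 6.202e+04 rad/s.
Step 2 — Transfer function: H(jω) = 1/(1 + jωRC).
Step 3 — Denominator: 1 + jωRC = 1 + j·6.202e+04·656·8.6e-07 = 1 + j34.99.
Step 4 — H = 0.0008163 - j0.02856.
Step 5 — Magnitude: |H| = 0.02857 (-30.9 dB); phase: φ = -88.4°.

|H| = 0.02857 (-30.9 dB), φ = -88.4°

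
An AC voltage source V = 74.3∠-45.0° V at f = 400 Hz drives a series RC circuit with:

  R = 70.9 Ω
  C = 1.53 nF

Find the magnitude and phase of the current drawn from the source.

Step 1 — Angular frequency: ω = 2π·f = 2π·400 = 2513 rad/s.
Step 2 — Component impedances:
  R: Z = R = 70.9 Ω
  C: Z = 1/(jωC) = -j/(ω·C) = 0 - j2.601e+05 Ω
Step 3 — Series combination: Z_total = R + C = 70.9 - j2.601e+05 Ω = 2.601e+05∠-90.0° Ω.
Step 4 — Source phasor: V = 74.3∠-45.0° V = 52.54 - j52.54 V.
Step 5 — Ohm's law: I = V / Z_total = (52.54 - j52.54) / (70.9 - j2.601e+05) = 0.0002021 + j0.000202 A.
Step 6 — Convert to polar: |I| = 0.0002857 A, ∠I = 45.0°.

I = 0.0002857∠45.0° A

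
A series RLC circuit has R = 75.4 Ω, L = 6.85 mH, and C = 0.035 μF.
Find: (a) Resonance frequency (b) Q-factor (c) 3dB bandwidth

Step 1 — Resonance: ω₀ = 1/√(LC) = 1/√(0.00685·3.5e-08) = 6.458e+04 rad/s.
Step 2 — f₀ = ω₀/(2π) = 1.028e+04 Hz.
Step 3 — Series Q: Q = ω₀L/R = 6.458e+04·0.00685/75.4 = 5.867.
Step 4 — Bandwidth: Δω = ω₀/Q = 1.101e+04 rad/s; BW = Δω/(2π) = 1752 Hz.

(a) f₀ = 1.028e+04 Hz  (b) Q = 5.867  (c) BW = 1752 Hz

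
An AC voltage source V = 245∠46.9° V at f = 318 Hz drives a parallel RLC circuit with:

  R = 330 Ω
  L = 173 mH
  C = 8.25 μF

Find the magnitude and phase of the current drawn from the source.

Step 1 — Angular frequency: ω = 2π·f = 2π·318 = 1998 rad/s.
Step 2 — Component impedances:
  R: Z = R = 330 Ω
  L: Z = jωL = j·1998·0.173 = 0 + j345.7 Ω
  C: Z = 1/(jωC) = -j/(ω·C) = 0 - j60.67 Ω
Step 3 — Parallel combination: 1/Z_total = 1/R + 1/L + 1/C; Z_total = 15.63 - j70.09 Ω = 71.81∠-77.4° Ω.
Step 4 — Source phasor: V = 245∠46.9° V = 167.4 + j178.9 V.
Step 5 — Ohm's law: I = V / Z_total = (167.4 + j178.9) / (15.63 - j70.09) = -1.924 + j2.817 A.
Step 6 — Convert to polar: |I| = 3.412 A, ∠I = 124.3°.

I = 3.412∠124.3° A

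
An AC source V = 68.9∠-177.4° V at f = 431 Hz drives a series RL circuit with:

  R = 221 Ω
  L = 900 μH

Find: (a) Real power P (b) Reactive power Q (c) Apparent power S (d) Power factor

Step 1 — Angular frequency: ω = 2π·f = 2π·431 = 2708 rad/s.
Step 2 — Component impedances:
  R: Z = R = 221 Ω
  L: Z = jωL = j·2708·0.0009 = 0 + j2.437 Ω
Step 3 — Series combination: Z_total = R + L = 221 + j2.437 Ω = 221∠0.6° Ω.
Step 4 — Source phasor: V = 68.9∠-177.4° V = -68.83 - j3.126 V.
Step 5 — Current: I = V / Z = -0.3116 - j0.01071 A = 0.3117∠-178.0° A.
Step 6 — Complex power: S = V·I* = 21.48 + j0.2369 VA.
Step 7 — Real power: P = Re(S) = 21.48 W.
Step 8 — Reactive power: Q = Im(S) = 0.2369 VAR.
Step 9 — Apparent power: |S| = 21.48 VA.
Step 10 — Power factor: PF = P/|S| = 0.9999 (lagging).

(a) P = 21.48 W  (b) Q = 0.2369 VAR  (c) S = 21.48 VA  (d) PF = 0.9999 (lagging)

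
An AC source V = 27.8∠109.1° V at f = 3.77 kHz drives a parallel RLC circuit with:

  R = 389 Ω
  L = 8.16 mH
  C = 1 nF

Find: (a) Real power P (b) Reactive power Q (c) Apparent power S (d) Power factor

Step 1 — Angular frequency: ω = 2π·f = 2π·3770 = 2.369e+04 rad/s.
Step 2 — Component impedances:
  R: Z = R = 389 Ω
  L: Z = jωL = j·2.369e+04·0.00816 = 0 + j193.3 Ω
  C: Z = 1/(jωC) = -j/(ω·C) = 0 - j4.222e+04 Ω
Step 3 — Parallel combination: 1/Z_total = 1/R + 1/L + 1/C; Z_total = 77.6 + j155.4 Ω = 173.7∠63.5° Ω.
Step 4 — Source phasor: V = 27.8∠109.1° V = -9.097 + j26.27 V.
Step 5 — Current: I = V / Z = 0.1119 + j0.1144 A = 0.16∠45.6° A.
Step 6 — Complex power: S = V·I* = 1.987 + j3.98 VA.
Step 7 — Real power: P = Re(S) = 1.987 W.
Step 8 — Reactive power: Q = Im(S) = 3.98 VAR.
Step 9 — Apparent power: |S| = 4.448 VA.
Step 10 — Power factor: PF = P/|S| = 0.4466 (lagging).

(a) P = 1.987 W  (b) Q = 3.98 VAR  (c) S = 4.448 VA  (d) PF = 0.4466 (lagging)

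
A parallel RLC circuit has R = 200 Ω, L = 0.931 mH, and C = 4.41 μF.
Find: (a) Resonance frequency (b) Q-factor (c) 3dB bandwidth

Step 1 — Resonance: ω₀ = 1/√(LC) = 1/√(0.000931·4.41e-06) = 1.561e+04 rad/s.
Step 2 — f₀ = ω₀/(2π) = 2484 Hz.
Step 3 — Parallel Q: Q = R/(ω₀L) = 200/(1.561e+04·0.000931) = 13.76.
Step 4 — Bandwidth: Δω = ω₀/Q = 1134 rad/s; BW = Δω/(2π) = 180.4 Hz.

(a) f₀ = 2484 Hz  (b) Q = 13.76  (c) BW = 180.4 Hz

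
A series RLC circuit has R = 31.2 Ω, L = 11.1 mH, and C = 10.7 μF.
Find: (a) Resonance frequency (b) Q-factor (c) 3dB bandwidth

Step 1 — Resonance: ω₀ = 1/√(LC) = 1/√(0.0111·1.07e-05) = 2902 rad/s.
Step 2 — f₀ = ω₀/(2π) = 461.8 Hz.
Step 3 — Series Q: Q = ω₀L/R = 2902·0.0111/31.2 = 1.032.
Step 4 — Bandwidth: Δω = ω₀/Q = 2811 rad/s; BW = Δω/(2π) = 447.4 Hz.

(a) f₀ = 461.8 Hz  (b) Q = 1.032  (c) BW = 447.4 Hz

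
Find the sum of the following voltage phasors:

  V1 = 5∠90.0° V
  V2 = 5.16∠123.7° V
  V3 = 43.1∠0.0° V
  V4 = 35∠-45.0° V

Step 1 — Convert each phasor to rectangular form:
  V1 = 5·(cos(90.0°) + j·sin(90.0°)) = 0 + j5 V
  V2 = 5.16·(cos(123.7°) + j·sin(123.7°)) = -2.863 + j4.293 V
  V3 = 43.1·(cos(0.0°) + j·sin(0.0°)) = 43.1 V
  V4 = 35·(cos(-45.0°) + j·sin(-45.0°)) = 24.75 - j24.75 V
Step 2 — Sum components: V_total = 64.99 - j15.46 V.
Step 3 — Convert to polar: |V_total| = 66.8 V, ∠V_total = -13.4°.

V_total = 66.8∠-13.4° V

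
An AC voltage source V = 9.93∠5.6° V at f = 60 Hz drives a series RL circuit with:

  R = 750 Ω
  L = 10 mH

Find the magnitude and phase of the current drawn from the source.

Step 1 — Angular frequency: ω = 2π·f = 2π·60 = 377 rad/s.
Step 2 — Component impedances:
  R: Z = R = 750 Ω
  L: Z = jωL = j·377·0.01 = 0 + j3.77 Ω
Step 3 — Series combination: Z_total = R + L = 750 + j3.77 Ω = 750∠0.3° Ω.
Step 4 — Source phasor: V = 9.93∠5.6° V = 9.883 + j0.969 V.
Step 5 — Ohm's law: I = V / Z_total = (9.883 + j0.969) / (750 + j3.77) = 0.01318 + j0.001226 A.
Step 6 — Convert to polar: |I| = 0.01324 A, ∠I = 5.3°.

I = 0.01324∠5.3° A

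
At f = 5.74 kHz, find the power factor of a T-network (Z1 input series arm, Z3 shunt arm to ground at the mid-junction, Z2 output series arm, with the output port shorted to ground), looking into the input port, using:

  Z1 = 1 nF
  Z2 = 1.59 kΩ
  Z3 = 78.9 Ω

Step 1 — Angular frequency: ω = 2π·f = 2π·5740 = 3.607e+04 rad/s.
Step 2 — Component impedances:
  Z1: Z = 1/(jωC) = -j/(ω·C) = 0 - j2.773e+04 Ω
  Z2: Z = R = 1590 Ω
  Z3: Z = R = 78.9 Ω
Step 3 — With the output port shorted to ground, the output series arm Z2 runs from the junction to ground; the shunt arm Z3 also runs from the junction to ground. They appear in parallel: Z3 || Z2 = 75.17 Ω.
Step 4 — Series with input arm Z1: Z_in = Z1 + (Z3 || Z2) = 75.17 - j2.773e+04 Ω = 2.773e+04∠-89.8° Ω.
Step 5 — Power factor: PF = cos(φ) = Re(Z)/|Z| = 75.17/2.773e+04 = 0.002711.
Step 6 — Type: Im(Z) = -2.773e+04 ⇒ leading (phase φ = -89.8°).

PF = 0.002711 (leading, φ = -89.8°)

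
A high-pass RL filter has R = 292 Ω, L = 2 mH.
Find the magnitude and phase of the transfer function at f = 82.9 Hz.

Step 1 — Angular frequency: ω = 2π·82.9 = 520.9 rad/s.
Step 2 — Transfer function: H(jω) = jωL/(R + jωL).
Step 3 — Numerator jωL = j·1.042; denominator R + jωL = 292 + j1.042.
Step 4 — H = 1.273e-05 + j0.003568.
Step 5 — Magnitude: |H| = 0.003568 (-49.0 dB); phase: φ = 89.8°.

|H| = 0.003568 (-49.0 dB), φ = 89.8°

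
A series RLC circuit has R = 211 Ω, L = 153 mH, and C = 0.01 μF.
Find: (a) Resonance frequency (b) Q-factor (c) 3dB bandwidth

Step 1 — Resonance: ω₀ = 1/√(LC) = 1/√(0.153·1e-08) = 2.557e+04 rad/s.
Step 2 — f₀ = ω₀/(2π) = 4069 Hz.
Step 3 — Series Q: Q = ω₀L/R = 2.557e+04·0.153/211 = 18.54.
Step 4 — Bandwidth: Δω = ω₀/Q = 1379 rad/s; BW = Δω/(2π) = 219.5 Hz.

(a) f₀ = 4069 Hz  (b) Q = 18.54  (c) BW = 219.5 Hz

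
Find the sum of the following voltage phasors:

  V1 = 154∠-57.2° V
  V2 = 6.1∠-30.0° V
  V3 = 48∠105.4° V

Step 1 — Convert each phasor to rectangular form:
  V1 = 154·(cos(-57.2°) + j·sin(-57.2°)) = 83.42 - j129.4 V
  V2 = 6.1·(cos(-30.0°) + j·sin(-30.0°)) = 5.283 - j3.05 V
  V3 = 48·(cos(105.4°) + j·sin(105.4°)) = -12.75 + j46.28 V
Step 2 — Sum components: V_total = 75.96 - j86.22 V.
Step 3 — Convert to polar: |V_total| = 114.9 V, ∠V_total = -48.6°.

V_total = 114.9∠-48.6° V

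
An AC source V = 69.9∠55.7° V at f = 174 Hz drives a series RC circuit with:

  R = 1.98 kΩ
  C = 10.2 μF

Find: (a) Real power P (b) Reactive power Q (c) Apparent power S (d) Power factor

Step 1 — Angular frequency: ω = 2π·f = 2π·174 = 1093 rad/s.
Step 2 — Component impedances:
  R: Z = R = 1980 Ω
  C: Z = 1/(jωC) = -j/(ω·C) = 0 - j89.67 Ω
Step 3 — Series combination: Z_total = R + C = 1980 - j89.67 Ω = 1982∠-2.6° Ω.
Step 4 — Source phasor: V = 69.9∠55.7° V = 39.39 + j57.74 V.
Step 5 — Current: I = V / Z = 0.01854 + j0.03 A = 0.03527∠58.3° A.
Step 6 — Complex power: S = V·I* = 2.463 - j0.1115 VA.
Step 7 — Real power: P = Re(S) = 2.463 W.
Step 8 — Reactive power: Q = Im(S) = -0.1115 VAR.
Step 9 — Apparent power: |S| = 2.465 VA.
Step 10 — Power factor: PF = P/|S| = 0.999 (leading).

(a) P = 2.463 W  (b) Q = -0.1115 VAR  (c) S = 2.465 VA  (d) PF = 0.999 (leading)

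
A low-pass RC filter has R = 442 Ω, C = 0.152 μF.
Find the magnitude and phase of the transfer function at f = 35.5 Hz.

Step 1 — Angular frequency: ω = 2π·35.5 = 223.1 rad/s.
Step 2 — Transfer function: H(jω) = 1/(1 + jωRC).
Step 3 — Denominator: 1 + jωRC = 1 + j·223.1·442·1.52e-07 = 1 + j0.01499.
Step 4 — H = 0.9998 - j0.01498.
Step 5 — Magnitude: |H| = 0.9999 (-0.0 dB); phase: φ = -0.9°.

|H| = 0.9999 (-0.0 dB), φ = -0.9°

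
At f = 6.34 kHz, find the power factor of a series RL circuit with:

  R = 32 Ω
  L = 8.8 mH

Step 1 — Angular frequency: ω = 2π·f = 2π·6340 = 3.984e+04 rad/s.
Step 2 — Component impedances:
  R: Z = R = 32 Ω
  L: Z = jωL = j·3.984e+04·0.0088 = 0 + j350.6 Ω
Step 3 — Series combination: Z_total = R + L = 32 + j350.6 Ω = 352∠84.8° Ω.
Step 4 — Power factor: PF = cos(φ) = Re(Z)/|Z| = 32/352 = 0.09091.
Step 5 — Type: Im(Z) = 350.6 ⇒ lagging (phase φ = 84.8°).

PF = 0.09091 (lagging, φ = 84.8°)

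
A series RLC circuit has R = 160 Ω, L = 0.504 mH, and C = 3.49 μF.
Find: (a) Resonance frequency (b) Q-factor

Step 1 — Resonance condition Im(Z)=0 gives ω₀ = 1/√(LC).
Step 2 — ω₀ = 1/√(0.000504·3.49e-06) = 2.384e+04 rad/s.
Step 3 — f₀ = ω₀/(2π) = 3795 Hz.
Step 4 — Series Q: Q = ω₀L/R = 2.384e+04·0.000504/160 = 0.07511.

(a) f₀ = 3795 Hz  (b) Q = 0.07511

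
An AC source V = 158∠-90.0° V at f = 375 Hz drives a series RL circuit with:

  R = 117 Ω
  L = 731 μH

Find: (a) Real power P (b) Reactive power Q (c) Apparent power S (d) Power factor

Step 1 — Angular frequency: ω = 2π·f = 2π·375 = 2356 rad/s.
Step 2 — Component impedances:
  R: Z = R = 117 Ω
  L: Z = jωL = j·2356·0.000731 = 0 + j1.722 Ω
Step 3 — Series combination: Z_total = R + L = 117 + j1.722 Ω = 117∠0.8° Ω.
Step 4 — Source phasor: V = 158∠-90.0° V = 0 - j158 V.
Step 5 — Current: I = V / Z = -0.01988 - j1.35 A = 1.35∠-90.8° A.
Step 6 — Complex power: S = V·I* = 213.3 + j3.14 VA.
Step 7 — Real power: P = Re(S) = 213.3 W.
Step 8 — Reactive power: Q = Im(S) = 3.14 VAR.
Step 9 — Apparent power: |S| = 213.3 VA.
Step 10 — Power factor: PF = P/|S| = 0.9999 (lagging).

(a) P = 213.3 W  (b) Q = 3.14 VAR  (c) S = 213.3 VA  (d) PF = 0.9999 (lagging)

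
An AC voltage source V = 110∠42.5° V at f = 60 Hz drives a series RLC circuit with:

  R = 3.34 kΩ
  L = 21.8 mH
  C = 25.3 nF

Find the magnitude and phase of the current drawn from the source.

Step 1 — Angular frequency: ω = 2π·f = 2π·60 = 377 rad/s.
Step 2 — Component impedances:
  R: Z = R = 3340 Ω
  L: Z = jωL = j·377·0.0218 = 0 + j8.218 Ω
  C: Z = 1/(jωC) = -j/(ω·C) = 0 - j1.048e+05 Ω
Step 3 — Series combination: Z_total = R + L + C = 3340 - j1.048e+05 Ω = 1.049e+05∠-88.2° Ω.
Step 4 — Source phasor: V = 110∠42.5° V = 81.1 + j74.31 V.
Step 5 — Ohm's law: I = V / Z_total = (81.1 + j74.31) / (3340 - j1.048e+05) = -0.0006835 + j0.0007954 A.
Step 6 — Convert to polar: |I| = 0.001049 A, ∠I = 130.7°.

I = 0.001049∠130.7° A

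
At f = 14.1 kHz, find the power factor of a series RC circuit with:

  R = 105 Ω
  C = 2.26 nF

Step 1 — Angular frequency: ω = 2π·f = 2π·1.41e+04 = 8.859e+04 rad/s.
Step 2 — Component impedances:
  R: Z = R = 105 Ω
  C: Z = 1/(jωC) = -j/(ω·C) = 0 - j4995 Ω
Step 3 — Series combination: Z_total = R + C = 105 - j4995 Ω = 4996∠-88.8° Ω.
Step 4 — Power factor: PF = cos(φ) = Re(Z)/|Z| = 105/4996 = 0.02102.
Step 5 — Type: Im(Z) = -4995 ⇒ leading (phase φ = -88.8°).

PF = 0.02102 (leading, φ = -88.8°)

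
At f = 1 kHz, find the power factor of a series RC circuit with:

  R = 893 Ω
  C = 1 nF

Step 1 — Angular frequency: ω = 2π·f = 2π·1000 = 6283 rad/s.
Step 2 — Component impedances:
  R: Z = R = 893 Ω
  C: Z = 1/(jωC) = -j/(ω·C) = 0 - j1.592e+05 Ω
Step 3 — Series combination: Z_total = R + C = 893 - j1.592e+05 Ω = 1.592e+05∠-89.7° Ω.
Step 4 — Power factor: PF = cos(φ) = Re(Z)/|Z| = 893/1.5916e+05 = 0.005611.
Step 5 — Type: Im(Z) = -1.592e+05 ⇒ leading (phase φ = -89.7°).

PF = 0.005611 (leading, φ = -89.7°)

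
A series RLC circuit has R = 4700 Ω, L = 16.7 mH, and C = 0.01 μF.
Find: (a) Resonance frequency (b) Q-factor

Step 1 — Resonance condition Im(Z)=0 gives ω₀ = 1/√(LC).
Step 2 — ω₀ = 1/√(0.0167·1e-08) = 7.738e+04 rad/s.
Step 3 — f₀ = ω₀/(2π) = 1.232e+04 Hz.
Step 4 — Series Q: Q = ω₀L/R = 7.738e+04·0.0167/4700 = 0.275.

(a) f₀ = 1.232e+04 Hz  (b) Q = 0.275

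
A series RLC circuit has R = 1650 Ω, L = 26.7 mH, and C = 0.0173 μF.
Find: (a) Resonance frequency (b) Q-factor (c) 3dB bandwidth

Step 1 — Resonance: ω₀ = 1/√(LC) = 1/√(0.0267·1.73e-08) = 4.653e+04 rad/s.
Step 2 — f₀ = ω₀/(2π) = 7405 Hz.
Step 3 — Series Q: Q = ω₀L/R = 4.653e+04·0.0267/1650 = 0.7529.
Step 4 — Bandwidth: Δω = ω₀/Q = 6.18e+04 rad/s; BW = Δω/(2π) = 9835 Hz.

(a) f₀ = 7405 Hz  (b) Q = 0.7529  (c) BW = 9835 Hz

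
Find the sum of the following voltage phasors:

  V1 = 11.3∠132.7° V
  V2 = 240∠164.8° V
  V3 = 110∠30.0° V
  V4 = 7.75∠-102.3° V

Step 1 — Convert each phasor to rectangular form:
  V1 = 11.3·(cos(132.7°) + j·sin(132.7°)) = -7.663 + j8.305 V
  V2 = 240·(cos(164.8°) + j·sin(164.8°)) = -231.6 + j62.93 V
  V3 = 110·(cos(30.0°) + j·sin(30.0°)) = 95.26 + j55 V
  V4 = 7.75·(cos(-102.3°) + j·sin(-102.3°)) = -1.651 - j7.572 V
Step 2 — Sum components: V_total = -145.7 + j118.7 V.
Step 3 — Convert to polar: |V_total| = 187.9 V, ∠V_total = 140.8°.

V_total = 187.9∠140.8° V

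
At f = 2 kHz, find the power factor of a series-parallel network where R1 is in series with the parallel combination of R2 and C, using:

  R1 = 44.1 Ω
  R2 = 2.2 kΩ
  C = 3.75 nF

Step 1 — Angular frequency: ω = 2π·f = 2π·2000 = 1.257e+04 rad/s.
Step 2 — Component impedances:
  R1: Z = R = 44.1 Ω
  R2: Z = R = 2200 Ω
  C: Z = 1/(jωC) = -j/(ω·C) = 0 - j2.122e+04 Ω
Step 3 — Parallel branch: R2 || C = 1/(1/R2 + 1/C) = 2177 - j225.7 Ω.
Step 4 — Series with R1: Z_total = R1 + (R2 || C) = 2221 - j225.7 Ω = 2232∠-5.8° Ω.
Step 5 — Power factor: PF = cos(φ) = Re(Z)/|Z| = 2220.7/2232.1 = 0.9949.
Step 6 — Type: Im(Z) = -225.7 ⇒ leading (phase φ = -5.8°).

PF = 0.9949 (leading, φ = -5.8°)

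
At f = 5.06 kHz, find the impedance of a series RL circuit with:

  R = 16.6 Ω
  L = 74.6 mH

Step 1 — Angular frequency: ω = 2π·f = 2π·5060 = 3.179e+04 rad/s.
Step 2 — Component impedances:
  R: Z = R = 16.6 Ω
  L: Z = jωL = j·3.179e+04·0.0746 = 0 + j2372 Ω
Step 3 — Series combination: Z_total = R + L = 16.6 + j2372 Ω = 2372∠89.6° Ω.

Z = 16.6 + j2372 Ω = 2372∠89.6° Ω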